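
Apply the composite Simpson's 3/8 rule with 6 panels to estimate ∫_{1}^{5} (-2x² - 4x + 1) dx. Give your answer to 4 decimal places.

-126.6667

h = (5 − 1)/6 = 0.666667.
Nodes x₀,…,x₆ = 1, 1.666667, 2.333333, 3, 3.666667, 4.333333, 5.
f(x) = -2x² - 4x + 1: f₀=-5, f₁=-11.222222, f₂=-19.222222, f₃=-29, f₄=-40.555556, f₅=-53.888889, f₆=-69.
(3h/8)·[f₀ + 3f₁ + 3f₂ + 2f₃ + 3f₄ + 3f₅ + f₆] = 0.25·(-506.666667) = -126.6667.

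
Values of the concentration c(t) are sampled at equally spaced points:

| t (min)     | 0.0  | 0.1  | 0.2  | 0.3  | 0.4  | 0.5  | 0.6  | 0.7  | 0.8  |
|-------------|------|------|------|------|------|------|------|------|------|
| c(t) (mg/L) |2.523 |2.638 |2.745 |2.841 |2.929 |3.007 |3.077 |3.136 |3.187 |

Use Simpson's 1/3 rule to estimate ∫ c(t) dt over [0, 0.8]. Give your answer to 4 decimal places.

h = 0.1, n = 8.
(h/3)·[y₀ + 4y₁ + 2y₂ + 4y₃ + 2y₄ + 4y₅ + 2y₆ + 4y₇ + y₈] = 0.033333·(69.700) = 2.3233.

2.3233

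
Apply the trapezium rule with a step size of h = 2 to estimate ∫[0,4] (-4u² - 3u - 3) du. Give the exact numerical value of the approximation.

-132

h = (4 − 0)/2 = 2.
Nodes u₀,…,u₂ = 0, 2, 4.
f(u) = -4u² - 3u - 3: f₀=-3, f₁=-25, f₂=-79.
(h/2)·[f₀ + 2f₁ + f₂] = 1·(-132) = -132.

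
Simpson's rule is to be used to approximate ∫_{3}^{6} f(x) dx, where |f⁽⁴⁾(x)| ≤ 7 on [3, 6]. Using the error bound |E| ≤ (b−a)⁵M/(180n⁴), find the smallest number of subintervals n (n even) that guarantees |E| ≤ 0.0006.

12

Need 1701/(180n⁴) ≤ 0.0006.
n⁴ ≥ 1701/(180·0.0006) = 15750 ⇒ n ≥ 11.2026, so the smallest even n is 12. (n must be even for Simpson's rule.)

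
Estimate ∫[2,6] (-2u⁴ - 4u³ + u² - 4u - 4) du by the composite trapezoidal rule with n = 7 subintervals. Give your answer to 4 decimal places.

h = (6 − 2)/7 = 0.571429.
Nodes u₀,…,u₇ = 2, 2.571429, 3.142857, 3.714286, 4.285714, 4.857143, 5.428571, 6.
f(u) = -2u⁴ - 4u³ + u² - 4u - 4: f₀=-72, f₁=-163.128696, f₂=-326.000833, f₃=-590.683882, f₄=-992.363182, f₅=-1571.341941, f₆=-2373.041233, f₇=-3448.
(h/2)·[f₀ + 2f₁ + 2f₂ + 2f₃ + 2f₄ + 2f₅ + 2f₆ + f₇] = 0.285714·(-15553.119534) = -4443.7484.

-4443.7484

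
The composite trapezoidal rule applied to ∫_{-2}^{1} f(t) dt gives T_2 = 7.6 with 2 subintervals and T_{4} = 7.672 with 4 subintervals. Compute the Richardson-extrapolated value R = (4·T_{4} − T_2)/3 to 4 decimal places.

7.6960

R = (4·T_{4} − T_2) / 3 = (4·7.672 − 7.6)/3 = (23.088)/3 = 7.6960.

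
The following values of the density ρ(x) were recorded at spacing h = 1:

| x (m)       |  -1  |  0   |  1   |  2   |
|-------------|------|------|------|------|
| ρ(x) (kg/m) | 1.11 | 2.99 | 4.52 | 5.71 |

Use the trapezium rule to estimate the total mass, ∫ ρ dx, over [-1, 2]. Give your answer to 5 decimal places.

10.92000

h = 1, n = 3.
(h/2)·[y₀ + 2y₁ + 2y₂ + y₃] = 0.5·(21.84) = 10.92000.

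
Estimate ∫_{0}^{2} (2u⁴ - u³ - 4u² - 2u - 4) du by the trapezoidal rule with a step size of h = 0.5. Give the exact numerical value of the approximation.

-13.125

h = (2 − 0)/4 = 0.5.
Nodes u₀,…,u₄ = 0, 0.5, 1, 1.5, 2.
f(u) = 2u⁴ - u³ - 4u² - 2u - 4: f₀=-4, f₁=-6, f₂=-9, f₃=-9.25, f₄=0.
(h/2)·[f₀ + 2f₁ + 2f₂ + 2f₃ + f₄] = 0.25·(-52.5) = -13.125.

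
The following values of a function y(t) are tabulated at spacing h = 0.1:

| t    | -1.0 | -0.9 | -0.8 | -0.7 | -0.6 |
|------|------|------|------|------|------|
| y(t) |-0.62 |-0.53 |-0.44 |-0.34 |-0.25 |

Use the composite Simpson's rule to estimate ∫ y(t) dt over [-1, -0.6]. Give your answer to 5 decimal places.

h = 0.1, n = 4.
(h/3)·[y₀ + 4y₁ + 2y₂ + 4y₃ + y₄] = 0.033333·(-5.23) = -0.17433.

-0.17433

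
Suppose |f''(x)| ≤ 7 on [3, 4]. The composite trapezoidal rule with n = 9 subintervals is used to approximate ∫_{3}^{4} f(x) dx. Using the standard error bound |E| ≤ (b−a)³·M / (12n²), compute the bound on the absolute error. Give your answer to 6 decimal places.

|E| ≤ (1)³·7 / (12·9²) = 7/972 = 0.007202.

0.007202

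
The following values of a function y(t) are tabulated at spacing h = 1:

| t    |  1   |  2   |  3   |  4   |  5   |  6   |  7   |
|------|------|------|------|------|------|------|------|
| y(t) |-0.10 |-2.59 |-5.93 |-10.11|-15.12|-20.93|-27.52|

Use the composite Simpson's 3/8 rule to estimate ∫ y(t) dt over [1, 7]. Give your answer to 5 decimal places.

-68.08125

h = 1, n = 6.
(3h/8)·[y₀ + 3y₁ + 3y₂ + 2y₃ + 3y₄ + 3y₅ + y₆] = 0.375·(-181.55) = -68.08125.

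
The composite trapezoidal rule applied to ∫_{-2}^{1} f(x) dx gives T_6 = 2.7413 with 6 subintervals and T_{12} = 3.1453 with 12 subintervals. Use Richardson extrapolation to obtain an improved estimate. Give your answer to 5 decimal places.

3.27997

R = (4·T_{12} − T_6) / 3 = (4·3.1453 − 2.7413)/3 = (9.8399)/3 = 3.27997.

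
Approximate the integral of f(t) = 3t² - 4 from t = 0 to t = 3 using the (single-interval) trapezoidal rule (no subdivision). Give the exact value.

28.5

T = (b−a)/2 · [f(0) + f(3)] = 1.5·[(-4) + 23] = 28.5.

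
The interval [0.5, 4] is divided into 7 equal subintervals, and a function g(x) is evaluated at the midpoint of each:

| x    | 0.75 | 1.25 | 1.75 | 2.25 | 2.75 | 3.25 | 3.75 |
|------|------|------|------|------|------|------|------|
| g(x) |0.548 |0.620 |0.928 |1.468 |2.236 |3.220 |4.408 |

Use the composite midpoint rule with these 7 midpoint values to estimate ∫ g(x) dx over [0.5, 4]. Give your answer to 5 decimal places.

h = 0.5, n = 7.
h·[y(m₁) + y(m₂) + y(m₃) + y(m₄) + y(m₅) + y(m₆) + y(m₇)] = 0.5·(13.428) = 6.71400.

6.71400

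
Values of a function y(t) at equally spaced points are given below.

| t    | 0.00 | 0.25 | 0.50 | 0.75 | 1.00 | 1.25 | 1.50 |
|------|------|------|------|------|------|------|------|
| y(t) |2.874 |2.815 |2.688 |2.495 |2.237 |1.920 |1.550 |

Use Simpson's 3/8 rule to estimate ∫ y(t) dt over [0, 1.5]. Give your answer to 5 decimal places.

h = 0.25, n = 6.
(3h/8)·[y₀ + 3y₁ + 3y₂ + 2y₃ + 3y₄ + 3y₅ + y₆] = 0.09375·(38.394) = 3.59944.

3.59944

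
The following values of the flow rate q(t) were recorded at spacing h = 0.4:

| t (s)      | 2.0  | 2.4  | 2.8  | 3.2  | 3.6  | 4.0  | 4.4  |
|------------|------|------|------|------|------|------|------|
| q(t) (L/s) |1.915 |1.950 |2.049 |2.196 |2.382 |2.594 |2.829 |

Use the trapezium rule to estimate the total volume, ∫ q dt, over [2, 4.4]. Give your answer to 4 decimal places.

h = 0.4, n = 6.
(h/2)·[y₀ + 2y₁ + 2y₂ + 2y₃ + 2y₄ + 2y₅ + y₆] = 0.2·(27.086) = 5.4172.

5.4172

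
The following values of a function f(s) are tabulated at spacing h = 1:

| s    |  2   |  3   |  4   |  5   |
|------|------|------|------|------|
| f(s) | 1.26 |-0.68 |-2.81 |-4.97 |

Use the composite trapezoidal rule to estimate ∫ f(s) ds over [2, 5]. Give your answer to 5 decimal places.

-5.34500

h = 1, n = 3.
(h/2)·[y₀ + 2y₁ + 2y₂ + y₃] = 0.5·(-10.69) = -5.34500.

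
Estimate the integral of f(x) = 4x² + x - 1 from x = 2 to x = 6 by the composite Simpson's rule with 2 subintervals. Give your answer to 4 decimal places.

h = (6 − 2)/2 = 2.
Nodes x₀,…,x₂ = 2, 4, 6.
f(x) = 4x² + x - 1: f₀=17, f₁=67, f₂=149.
(h/3)·[f₀ + 4f₁ + f₂] = 0.666667·(434) = 289.3333.

289.3333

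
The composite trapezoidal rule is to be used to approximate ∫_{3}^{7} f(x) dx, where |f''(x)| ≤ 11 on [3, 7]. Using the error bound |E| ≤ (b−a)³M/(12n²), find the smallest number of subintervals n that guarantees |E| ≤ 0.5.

11

Need 704/(12n²) ≤ 0.5.
n² ≥ 704/(12·0.5) = 117.333 ⇒ n ≥ 10.8321, so the smallest n is 11.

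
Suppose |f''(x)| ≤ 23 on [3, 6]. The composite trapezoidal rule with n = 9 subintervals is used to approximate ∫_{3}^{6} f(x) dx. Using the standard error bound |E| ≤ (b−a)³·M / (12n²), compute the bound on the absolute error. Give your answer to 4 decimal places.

0.6389

|E| ≤ (3)³·23 / (12·9²) = 621/972 = 0.6389.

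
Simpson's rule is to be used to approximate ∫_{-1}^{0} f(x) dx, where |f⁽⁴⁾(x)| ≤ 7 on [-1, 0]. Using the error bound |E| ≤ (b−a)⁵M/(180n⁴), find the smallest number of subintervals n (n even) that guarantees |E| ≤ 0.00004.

Need 7/(180n⁴) ≤ 0.00004.
n⁴ ≥ 7/(180·0.00004) = 972.222 ⇒ n ≥ 5.5839, so the smallest even n is 6. (n must be even for Simpson's rule.)

6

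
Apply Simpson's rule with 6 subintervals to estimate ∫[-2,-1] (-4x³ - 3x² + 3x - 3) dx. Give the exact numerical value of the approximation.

h = (-1 − (-2))/6 = 0.166667.
Nodes x₀,…,x₆ = -2, -1.833333, -1.666667, -1.5, -1.333333, -1.166667, -1.
f(x) = -4x³ - 3x² + 3x - 3: f₀=11, f₁=6.064815, f₂=2.185185, f₃=-0.75, f₄=-2.851852, f₅=-4.231481, f₆=-5.
(h/3)·[f₀ + 4f₁ + 2f₂ + 4f₃ + 2f₄ + 4f₅ + f₆] = 0.055556·(9) = 0.5.

0.5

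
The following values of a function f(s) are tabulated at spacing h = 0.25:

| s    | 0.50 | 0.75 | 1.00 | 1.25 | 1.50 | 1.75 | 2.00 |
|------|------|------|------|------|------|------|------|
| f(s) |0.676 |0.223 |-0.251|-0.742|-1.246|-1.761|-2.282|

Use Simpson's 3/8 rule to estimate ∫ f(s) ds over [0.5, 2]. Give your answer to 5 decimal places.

-1.14328

h = 0.25, n = 6.
(3h/8)·[y₀ + 3y₁ + 3y₂ + 2y₃ + 3y₄ + 3y₅ + y₆] = 0.09375·(-12.195) = -1.14328.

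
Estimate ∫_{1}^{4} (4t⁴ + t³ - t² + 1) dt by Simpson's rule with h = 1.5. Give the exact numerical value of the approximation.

872.25

h = (4 − 1)/2 = 1.5.
Nodes t₀,…,t₂ = 1, 2.5, 4.
f(t) = 4t⁴ + t³ - t² + 1: f₀=5, f₁=166.625, f₂=1073.
(h/3)·[f₀ + 4f₁ + f₂] = 0.5·(1744.5) = 872.25.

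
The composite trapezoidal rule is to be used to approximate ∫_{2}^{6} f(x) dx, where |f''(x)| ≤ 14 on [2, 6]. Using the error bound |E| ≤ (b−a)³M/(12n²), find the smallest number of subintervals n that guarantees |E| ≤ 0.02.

Need 896/(12n²) ≤ 0.02.
n² ≥ 896/(12·0.02) = 3733.33 ⇒ n ≥ 61.1010, so the smallest n is 62.

62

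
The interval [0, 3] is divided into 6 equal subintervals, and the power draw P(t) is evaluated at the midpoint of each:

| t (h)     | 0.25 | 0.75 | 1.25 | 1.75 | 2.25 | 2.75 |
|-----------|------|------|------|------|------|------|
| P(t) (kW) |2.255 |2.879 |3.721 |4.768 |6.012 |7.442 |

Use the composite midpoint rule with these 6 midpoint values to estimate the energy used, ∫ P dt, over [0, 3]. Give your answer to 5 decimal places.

13.53850

h = 0.5, n = 6.
h·[y(m₁) + y(m₂) + y(m₃) + y(m₄) + y(m₅) + y(m₆)] = 0.5·(27.077) = 13.53850.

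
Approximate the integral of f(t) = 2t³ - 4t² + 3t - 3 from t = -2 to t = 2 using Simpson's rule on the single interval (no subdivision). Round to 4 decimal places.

-33.3333

S = (b−a)/6 · [f(-2) + 4f(0) + f(2)] = 0.666667·[(-41) + 4·(-3) + 3] = -33.3333.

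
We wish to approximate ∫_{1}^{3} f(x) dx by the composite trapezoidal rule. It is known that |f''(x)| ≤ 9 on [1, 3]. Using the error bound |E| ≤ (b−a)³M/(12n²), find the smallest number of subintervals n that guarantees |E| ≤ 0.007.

Need 72/(12n²) ≤ 0.007.
n² ≥ 72/(12·0.007) = 857.143 ⇒ n ≥ 29.2770, so the smallest n is 30.

30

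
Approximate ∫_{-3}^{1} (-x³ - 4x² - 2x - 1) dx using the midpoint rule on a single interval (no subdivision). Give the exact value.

M = (b−a)·f(-1) = 4·(-2) = -8.

-8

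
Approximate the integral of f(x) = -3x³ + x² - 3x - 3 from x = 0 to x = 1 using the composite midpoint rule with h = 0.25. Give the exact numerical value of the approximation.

-4.8984375

h = (1 − 0)/4 = 0.25.
Midpoints m₁,…,m₄ = 0.125, 0.375, 0.625, 0.875.
f(m₁)=-3.365234375, f(m₂)=-4.142578125, f(m₃)=-5.216796875, f(m₄)=-6.869140625.
h·[f(m₁) + f(m₂) + f(m₃) + f(m₄)] = 0.25·(-19.59375) = -4.8984375.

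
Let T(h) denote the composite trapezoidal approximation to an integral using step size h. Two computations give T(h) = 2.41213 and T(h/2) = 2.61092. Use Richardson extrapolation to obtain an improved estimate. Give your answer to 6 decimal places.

2.677183

R = (4·T(h/2) − T(h)) / 3 = (4·2.61092 − 2.41213)/3 = (8.03155)/3 = 2.677183.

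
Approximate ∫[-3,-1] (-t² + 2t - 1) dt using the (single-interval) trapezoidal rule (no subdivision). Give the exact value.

T = (b−a)/2 · [f(-3) + f(-1)] = 1·[(-16) + (-4)] = -20.

-20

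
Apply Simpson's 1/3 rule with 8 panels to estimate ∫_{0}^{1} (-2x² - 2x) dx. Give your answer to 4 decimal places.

-1.6667

h = (1 − 0)/8 = 0.125.
Nodes x₀,…,x₈ = 0, 0.125, 0.25, 0.375, 0.5, 0.625, 0.75, 0.875, 1.
f(x) = -2x² - 2x: f₀=0, f₁=-0.28125, f₂=-0.625, f₃=-1.03125, f₄=-1.5, f₅=-2.03125, f₆=-2.625, f₇=-3.28125, f₈=-4.
(h/3)·[f₀ + 4f₁ + 2f₂ + 4f₃ + 2f₄ + 4f₅ + 2f₆ + 4f₇ + f₈] = 0.041667·(-40) = -1.6667.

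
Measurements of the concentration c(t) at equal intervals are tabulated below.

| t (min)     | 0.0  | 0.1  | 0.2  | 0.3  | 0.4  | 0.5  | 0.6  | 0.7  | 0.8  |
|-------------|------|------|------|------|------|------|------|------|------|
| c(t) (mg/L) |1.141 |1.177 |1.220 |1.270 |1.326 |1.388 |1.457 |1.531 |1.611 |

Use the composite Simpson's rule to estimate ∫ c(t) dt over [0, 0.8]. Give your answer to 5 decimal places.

1.07407

h = 0.1, n = 8.
(h/3)·[y₀ + 4y₁ + 2y₂ + 4y₃ + 2y₄ + 4y₅ + 2y₆ + 4y₇ + y₈] = 0.033333·(32.222) = 1.07407.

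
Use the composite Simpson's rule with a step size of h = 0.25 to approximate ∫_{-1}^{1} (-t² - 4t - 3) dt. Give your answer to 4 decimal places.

-6.6667

h = (1 − (-1))/8 = 0.25.
Nodes t₀,…,t₈ = -1, -0.75, -0.5, -0.25, 0, 0.25, 0.5, 0.75, 1.
f(t) = -t² - 4t - 3: f₀=0, f₁=-0.5625, f₂=-1.25, f₃=-2.0625, f₄=-3, f₅=-4.0625, f₆=-5.25, f₇=-6.5625, f₈=-8.
(h/3)·[f₀ + 4f₁ + 2f₂ + 4f₃ + 2f₄ + 4f₅ + 2f₆ + 4f₇ + f₈] = 0.083333·(-80) = -6.6667.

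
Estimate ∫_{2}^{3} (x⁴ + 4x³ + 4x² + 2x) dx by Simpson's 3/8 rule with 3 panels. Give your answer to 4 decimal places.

h = (3 − 2)/3 = 0.333333.
Nodes x₀,…,x₃ = 2, 2.333333, 2.666667, 3.
f(x) = x⁴ + 4x³ + 4x² + 2x: f₀=68, f₁=106.901235, f₂=160.197531, f₃=231.
(3h/8)·[f₀ + 3f₁ + 3f₂ + f₃] = 0.125·(1100.296296) = 137.5370.

137.5370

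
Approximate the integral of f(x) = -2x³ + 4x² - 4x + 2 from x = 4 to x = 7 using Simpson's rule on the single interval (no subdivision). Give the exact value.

S = (b−a)/6 · [f(4) + 4f(5.5) + f(7)] = 0.5·[(-78) + 4·(-231.75) + (-516)] = -760.5.

-760.5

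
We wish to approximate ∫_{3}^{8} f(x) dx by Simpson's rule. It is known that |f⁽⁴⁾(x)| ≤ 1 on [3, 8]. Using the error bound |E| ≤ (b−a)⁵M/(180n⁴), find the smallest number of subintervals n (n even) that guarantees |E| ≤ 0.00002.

Need 3125/(180n⁴) ≤ 0.00002.
n⁴ ≥ 3125/(180·0.00002) = 868056 ⇒ n ≥ 30.5237, so the smallest even n is 32. (n must be even for Simpson's rule.)

32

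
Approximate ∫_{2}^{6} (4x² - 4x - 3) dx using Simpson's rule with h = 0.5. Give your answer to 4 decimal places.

201.3333

h = (6 − 2)/8 = 0.5.
Nodes x₀,…,x₈ = 2, 2.5, 3, 3.5, 4, 4.5, 5, 5.5, 6.
f(x) = 4x² - 4x - 3: f₀=5, f₁=12, f₂=21, f₃=32, f₄=45, f₅=60, f₆=77, f₇=96, f₈=117.
(h/3)·[f₀ + 4f₁ + 2f₂ + 4f₃ + 2f₄ + 4f₅ + 2f₆ + 4f₇ + f₈] = 0.166667·(1208) = 201.3333.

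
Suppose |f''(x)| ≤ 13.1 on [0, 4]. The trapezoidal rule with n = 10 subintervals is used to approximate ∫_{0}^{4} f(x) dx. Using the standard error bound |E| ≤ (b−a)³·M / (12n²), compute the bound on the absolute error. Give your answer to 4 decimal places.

0.6987

|E| ≤ (4)³·13.1 / (12·10²) = 838.4/1200 = 0.6987.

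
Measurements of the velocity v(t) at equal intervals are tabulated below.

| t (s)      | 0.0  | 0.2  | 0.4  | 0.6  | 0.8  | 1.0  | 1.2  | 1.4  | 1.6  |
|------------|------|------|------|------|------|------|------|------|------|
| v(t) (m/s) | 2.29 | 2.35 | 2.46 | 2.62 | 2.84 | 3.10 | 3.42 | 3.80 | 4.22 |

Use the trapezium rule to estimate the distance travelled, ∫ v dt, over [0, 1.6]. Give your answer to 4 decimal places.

h = 0.2, n = 8.
(h/2)·[y₀ + 2y₁ + 2y₂ + 2y₃ + 2y₄ + 2y₅ + 2y₆ + 2y₇ + y₈] = 0.1·(47.69) = 4.7690.

4.7690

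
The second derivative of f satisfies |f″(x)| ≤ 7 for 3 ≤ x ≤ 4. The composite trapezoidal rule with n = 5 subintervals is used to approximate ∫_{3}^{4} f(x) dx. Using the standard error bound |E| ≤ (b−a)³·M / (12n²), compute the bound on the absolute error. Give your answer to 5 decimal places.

0.02333

|E| ≤ (1)³·7 / (12·5²) = 7/300 = 0.02333.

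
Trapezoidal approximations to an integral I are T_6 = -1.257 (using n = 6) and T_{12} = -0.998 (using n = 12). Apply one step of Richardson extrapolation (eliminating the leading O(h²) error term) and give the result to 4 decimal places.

-0.9117

R = (4·T_{12} − T_6) / 3 = (4·(-0.998) − (-1.257))/3 = (-2.735)/3 = -0.9117.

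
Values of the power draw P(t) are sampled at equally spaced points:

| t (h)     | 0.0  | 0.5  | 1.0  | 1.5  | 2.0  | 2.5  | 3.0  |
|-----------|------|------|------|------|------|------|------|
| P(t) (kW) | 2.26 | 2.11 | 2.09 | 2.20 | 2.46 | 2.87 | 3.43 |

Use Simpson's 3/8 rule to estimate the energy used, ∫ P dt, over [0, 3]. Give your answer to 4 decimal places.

h = 0.5, n = 6.
(3h/8)·[y₀ + 3y₁ + 3y₂ + 2y₃ + 3y₄ + 3y₅ + y₆] = 0.1875·(38.68) = 7.2525.

7.2525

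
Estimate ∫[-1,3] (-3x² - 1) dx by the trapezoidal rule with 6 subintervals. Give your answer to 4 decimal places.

h = (3 − (-1))/6 = 0.666667.
Nodes x₀,…,x₆ = -1, -0.333333, 0.333333, 1, 1.666667, 2.333333, 3.
f(x) = -3x² - 1: f₀=-4, f₁=-1.333333, f₂=-1.333333, f₃=-4, f₄=-9.333333, f₅=-17.333333, f₆=-28.
(h/2)·[f₀ + 2f₁ + 2f₂ + 2f₃ + 2f₄ + 2f₅ + f₆] = 0.333333·(-98.666667) = -32.8889.

-32.8889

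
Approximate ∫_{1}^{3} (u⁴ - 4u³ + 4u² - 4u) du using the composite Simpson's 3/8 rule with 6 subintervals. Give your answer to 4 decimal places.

h = (3 − 1)/6 = 0.333333.
Nodes u₀,…,u₆ = 1, 1.333333, 1.666667, 2, 2.333333, 2.666667, 3.
f(u) = u⁴ - 4u³ + 4u² - 4u: f₀=-3, f₁=-4.543210, f₂=-6.358025, f₃=-8, f₄=-8.728395, f₅=-7.506173, f₆=-3.
(3h/8)·[f₀ + 3f₁ + 3f₂ + 2f₃ + 3f₄ + 3f₅ + f₆] = 0.125·(-103.407407) = -12.9259.

-12.9259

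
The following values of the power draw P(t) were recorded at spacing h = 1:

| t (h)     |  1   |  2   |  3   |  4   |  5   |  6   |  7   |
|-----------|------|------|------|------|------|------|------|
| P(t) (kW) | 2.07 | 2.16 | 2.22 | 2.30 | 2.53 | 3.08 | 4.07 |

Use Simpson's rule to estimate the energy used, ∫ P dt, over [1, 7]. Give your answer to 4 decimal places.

15.2667

h = 1, n = 6.
(h/3)·[y₀ + 4y₁ + 2y₂ + 4y₃ + 2y₄ + 4y₅ + y₆] = 0.333333·(45.80) = 15.2667.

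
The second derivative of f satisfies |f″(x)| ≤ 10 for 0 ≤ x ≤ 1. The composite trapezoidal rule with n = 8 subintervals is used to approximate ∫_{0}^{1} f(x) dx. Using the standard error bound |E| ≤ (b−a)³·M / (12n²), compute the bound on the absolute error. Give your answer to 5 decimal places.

|E| ≤ (1)³·10 / (12·8²) = 10/768 = 0.01302.

0.01302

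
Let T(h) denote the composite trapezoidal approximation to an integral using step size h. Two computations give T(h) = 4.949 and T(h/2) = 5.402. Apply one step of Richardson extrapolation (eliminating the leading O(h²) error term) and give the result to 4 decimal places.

5.5530

R = (4·T(h/2) − T(h)) / 3 = (4·5.402 − 4.949)/3 = (16.659)/3 = 5.5530.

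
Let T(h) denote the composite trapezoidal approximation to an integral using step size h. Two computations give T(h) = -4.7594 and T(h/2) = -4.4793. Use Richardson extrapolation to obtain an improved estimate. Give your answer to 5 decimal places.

R = (4·T(h/2) − T(h)) / 3 = (4·(-4.4793) − (-4.7594))/3 = (-13.1578)/3 = -4.38593.

-4.38593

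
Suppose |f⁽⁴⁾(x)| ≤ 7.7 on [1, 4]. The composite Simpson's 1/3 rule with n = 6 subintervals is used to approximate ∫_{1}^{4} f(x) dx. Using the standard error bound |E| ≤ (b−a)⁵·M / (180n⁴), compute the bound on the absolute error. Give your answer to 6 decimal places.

0.008021

|E| ≤ (3)⁵·7.7 / (180·6⁴) = 1871.1/233280 = 0.008021.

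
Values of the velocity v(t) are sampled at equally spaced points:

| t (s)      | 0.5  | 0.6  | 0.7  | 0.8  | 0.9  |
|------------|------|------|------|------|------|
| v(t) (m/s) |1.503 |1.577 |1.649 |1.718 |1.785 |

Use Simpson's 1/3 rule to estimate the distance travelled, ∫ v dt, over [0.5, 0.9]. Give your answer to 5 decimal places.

0.65887

h = 0.1, n = 4.
(h/3)·[y₀ + 4y₁ + 2y₂ + 4y₃ + y₄] = 0.033333·(19.766) = 0.65887.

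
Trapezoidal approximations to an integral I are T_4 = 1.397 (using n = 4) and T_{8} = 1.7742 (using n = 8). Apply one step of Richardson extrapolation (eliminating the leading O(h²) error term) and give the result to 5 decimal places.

R = (4·T_{8} − T_4) / 3 = (4·1.7742 − 1.397)/3 = (5.6998)/3 = 1.89993.

1.89993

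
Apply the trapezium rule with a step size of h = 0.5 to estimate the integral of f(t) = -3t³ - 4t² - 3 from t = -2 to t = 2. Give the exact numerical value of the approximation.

h = (2 − (-2))/8 = 0.5.
Nodes t₀,…,t₈ = -2, -1.5, -1, -0.5, 0, 0.5, 1, 1.5, 2.
f(t) = -3t³ - 4t² - 3: f₀=5, f₁=-1.875, f₂=-4, f₃=-3.625, f₄=-3, f₅=-4.375, f₆=-10, f₇=-22.125, f₈=-43.
(h/2)·[f₀ + 2f₁ + 2f₂ + 2f₃ + 2f₄ + 2f₅ + 2f₆ + 2f₇ + f₈] = 0.25·(-136) = -34.

-34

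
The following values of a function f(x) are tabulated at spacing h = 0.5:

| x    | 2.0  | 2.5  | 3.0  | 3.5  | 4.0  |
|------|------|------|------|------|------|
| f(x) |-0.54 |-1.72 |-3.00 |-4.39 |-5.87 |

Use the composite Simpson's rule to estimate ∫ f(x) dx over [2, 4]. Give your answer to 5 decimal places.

-6.14167

h = 0.5, n = 4.
(h/3)·[y₀ + 4y₁ + 2y₂ + 4y₃ + y₄] = 0.166667·(-36.85) = -6.14167.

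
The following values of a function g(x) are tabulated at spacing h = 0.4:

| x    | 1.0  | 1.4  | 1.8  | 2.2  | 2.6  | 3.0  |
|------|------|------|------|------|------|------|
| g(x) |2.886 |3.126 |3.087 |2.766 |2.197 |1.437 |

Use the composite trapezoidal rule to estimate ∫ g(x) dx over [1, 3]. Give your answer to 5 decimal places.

h = 0.4, n = 5.
(h/2)·[y₀ + 2y₁ + 2y₂ + 2y₃ + 2y₄ + y₅] = 0.2·(26.675) = 5.33500.

5.33500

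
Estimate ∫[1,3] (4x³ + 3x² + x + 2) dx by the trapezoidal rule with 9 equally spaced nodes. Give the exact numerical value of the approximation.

114.5625

h = (3 − 1)/8 = 0.25.
Nodes x₀,…,x₈ = 1, 1.25, 1.5, 1.75, 2, 2.25, 2.5, 2.75, 3.
f(x) = 4x³ + 3x² + x + 2: f₀=10, f₁=15.75, f₂=23.75, f₃=34.375, f₄=48, f₅=65, f₆=85.75, f₇=110.625, f₈=140.
(h/2)·[f₀ + 2f₁ + 2f₂ + 2f₃ + 2f₄ + 2f₅ + 2f₆ + 2f₇ + f₈] = 0.125·(916.5) = 114.5625.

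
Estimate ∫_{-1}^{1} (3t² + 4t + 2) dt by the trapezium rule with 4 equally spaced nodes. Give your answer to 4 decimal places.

h = (1 − (-1))/3 = 0.666667.
Nodes t₀,…,t₃ = -1, -0.333333, 0.333333, 1.
f(t) = 3t² + 4t + 2: f₀=1, f₁=1, f₂=3.666667, f₃=9.
(h/2)·[f₀ + 2f₁ + 2f₂ + f₃] = 0.333333·(19.333333) = 6.4444.

6.4444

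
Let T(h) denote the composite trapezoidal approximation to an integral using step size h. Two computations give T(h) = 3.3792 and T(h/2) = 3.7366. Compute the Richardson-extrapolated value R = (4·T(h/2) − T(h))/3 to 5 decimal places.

3.85573

R = (4·T(h/2) − T(h)) / 3 = (4·3.7366 − 3.3792)/3 = (11.5672)/3 = 3.85573.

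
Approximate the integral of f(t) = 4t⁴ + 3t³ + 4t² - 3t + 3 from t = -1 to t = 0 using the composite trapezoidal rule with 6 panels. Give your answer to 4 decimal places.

h = (0 − (-1))/6 = 0.166667.
Nodes t₀,…,t₆ = -1, -0.833333, -0.666667, -0.5, -0.333333, -0.166667, 0.
f(t) = 4t⁴ + 3t³ + 4t² - 3t + 3: f₀=11, f₁=8.470679, f₂=6.679012, f₃=5.375, f₄=4.382716, f₅=3.600309, f₆=3.
(h/2)·[f₀ + 2f₁ + 2f₂ + 2f₃ + 2f₄ + 2f₅ + f₆] = 0.083333·(71.015432) = 5.9180.

5.9180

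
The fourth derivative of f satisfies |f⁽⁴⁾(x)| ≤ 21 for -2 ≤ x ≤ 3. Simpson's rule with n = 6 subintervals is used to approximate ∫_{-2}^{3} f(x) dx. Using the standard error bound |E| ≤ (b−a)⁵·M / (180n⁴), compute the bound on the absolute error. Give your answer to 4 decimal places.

0.2813

|E| ≤ (5)⁵·21 / (180·6⁴) = 65625/233280 = 0.2813.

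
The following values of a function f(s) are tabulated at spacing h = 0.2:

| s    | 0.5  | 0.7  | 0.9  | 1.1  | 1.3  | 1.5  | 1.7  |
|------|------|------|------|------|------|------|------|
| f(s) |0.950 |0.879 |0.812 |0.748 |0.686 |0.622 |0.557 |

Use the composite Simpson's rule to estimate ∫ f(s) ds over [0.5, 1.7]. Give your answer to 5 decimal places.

0.89993

h = 0.2, n = 6.
(h/3)·[y₀ + 4y₁ + 2y₂ + 4y₃ + 2y₄ + 4y₅ + y₆] = 0.066667·(13.499) = 0.89993.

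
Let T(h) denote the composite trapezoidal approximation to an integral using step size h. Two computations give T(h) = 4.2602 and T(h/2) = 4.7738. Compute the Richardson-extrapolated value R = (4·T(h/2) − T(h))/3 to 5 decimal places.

R = (4·T(h/2) − T(h)) / 3 = (4·4.7738 − 4.2602)/3 = (14.8350)/3 = 4.94500.

4.94500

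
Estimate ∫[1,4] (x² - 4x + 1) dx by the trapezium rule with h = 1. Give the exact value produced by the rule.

-5.5

h = (4 − 1)/3 = 1.
Nodes x₀,…,x₃ = 1, 2, 3, 4.
f(x) = x² - 4x + 1: f₀=-2, f₁=-3, f₂=-2, f₃=1.
(h/2)·[f₀ + 2f₁ + 2f₂ + f₃] = 0.5·(-11) = -5.5.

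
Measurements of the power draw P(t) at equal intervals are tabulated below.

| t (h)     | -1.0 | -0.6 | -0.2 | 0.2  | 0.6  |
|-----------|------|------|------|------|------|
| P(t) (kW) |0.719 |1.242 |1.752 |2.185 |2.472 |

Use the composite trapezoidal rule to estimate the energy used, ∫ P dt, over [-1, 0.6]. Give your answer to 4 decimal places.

2.7098

h = 0.4, n = 4.
(h/2)·[y₀ + 2y₁ + 2y₂ + 2y₃ + y₄] = 0.2·(13.549) = 2.7098.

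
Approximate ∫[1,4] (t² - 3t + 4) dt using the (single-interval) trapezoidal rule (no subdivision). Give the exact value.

15

T = (b−a)/2 · [f(1) + f(4)] = 1.5·[2 + 8] = 15.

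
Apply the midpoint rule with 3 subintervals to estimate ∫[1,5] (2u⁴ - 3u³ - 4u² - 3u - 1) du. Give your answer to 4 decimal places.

521.8930

h = (5 − 1)/3 = 1.333333.
Midpoints m₁,…,m₃ = 1.666667, 3, 4.333333.
f(m₁)=-15.567901, f(m₂)=35, f(m₃)=371.987654.
h·[f(m₁) + f(m₂) + f(m₃)] = 1.333333·(391.419753) = 521.8930.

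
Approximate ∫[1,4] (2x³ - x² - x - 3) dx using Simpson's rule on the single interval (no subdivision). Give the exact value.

90

S = (b−a)/6 · [f(1) + 4f(2.5) + f(4)] = 0.5·[(-3) + 4·19.5 + 105] = 90.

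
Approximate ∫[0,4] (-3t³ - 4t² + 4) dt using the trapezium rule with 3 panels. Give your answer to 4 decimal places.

h = (4 − 0)/3 = 1.333333.
Nodes t₀,…,t₃ = 0, 1.333333, 2.666667, 4.
f(t) = -3t³ - 4t² + 4: f₀=4, f₁=-10.222222, f₂=-81.333333, f₃=-252.
(h/2)·[f₀ + 2f₁ + 2f₂ + f₃] = 0.666667·(-431.111111) = -287.4074.

-287.4074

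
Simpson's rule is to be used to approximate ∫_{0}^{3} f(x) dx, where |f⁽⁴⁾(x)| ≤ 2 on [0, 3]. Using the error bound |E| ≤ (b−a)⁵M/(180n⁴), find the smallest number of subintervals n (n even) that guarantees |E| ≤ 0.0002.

Need 486/(180n⁴) ≤ 0.0002.
n⁴ ≥ 486/(180·0.0002) = 13500 ⇒ n ≥ 10.7791, so the smallest even n is 12. (n must be even for Simpson's rule.)

12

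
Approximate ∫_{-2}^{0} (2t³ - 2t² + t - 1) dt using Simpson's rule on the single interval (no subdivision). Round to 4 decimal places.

-17.3333

S = (b−a)/6 · [f(-2) + 4f(-1) + f(0)] = 0.333333·[(-27) + 4·(-6) + (-1)] = -17.3333.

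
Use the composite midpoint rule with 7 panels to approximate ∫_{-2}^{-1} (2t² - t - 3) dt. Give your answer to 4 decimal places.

h = (-1 − (-2))/7 = 0.142857.
Midpoints m₁,…,m₇ = -1.928571, -1.785714, -1.642857, -1.5, -1.357143, -1.214286, -1.071429.
f(m₁)=6.367347, f(m₂)=5.163265, f(m₃)=4.040816, f(m₄)=3, f(m₅)=2.040816, f(m₆)=1.163265, f(m₇)=0.367347.
h·[f(m₁) + f(m₂) + f(m₃) + f(m₄) + f(m₅) + f(m₆) + f(m₇)] = 0.142857·(22.142857) = 3.1633.

3.1633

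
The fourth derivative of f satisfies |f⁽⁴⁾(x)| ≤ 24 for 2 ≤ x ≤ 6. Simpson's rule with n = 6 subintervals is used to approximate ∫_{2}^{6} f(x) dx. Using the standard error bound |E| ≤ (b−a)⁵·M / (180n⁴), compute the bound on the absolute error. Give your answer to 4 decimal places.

0.1053

|E| ≤ (4)⁵·24 / (180·6⁴) = 24576/233280 = 0.1053.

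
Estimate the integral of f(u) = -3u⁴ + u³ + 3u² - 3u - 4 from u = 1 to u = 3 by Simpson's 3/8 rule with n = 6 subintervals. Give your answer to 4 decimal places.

-119.2222

h = (3 − 1)/6 = 0.333333.
Nodes u₀,…,u₆ = 1, 1.333333, 1.666667, 2, 2.333333, 2.666667, 3.
f(u) = -3u⁴ + u³ + 3u² - 3u - 4: f₀=-6, f₁=-9.777778, f₂=-19.185185, f₃=-38, f₄=-70.888889, f₅=-123.407407, f₆=-202.
(3h/8)·[f₀ + 3f₁ + 3f₂ + 2f₃ + 3f₄ + 3f₅ + f₆] = 0.125·(-953.777778) = -119.2222.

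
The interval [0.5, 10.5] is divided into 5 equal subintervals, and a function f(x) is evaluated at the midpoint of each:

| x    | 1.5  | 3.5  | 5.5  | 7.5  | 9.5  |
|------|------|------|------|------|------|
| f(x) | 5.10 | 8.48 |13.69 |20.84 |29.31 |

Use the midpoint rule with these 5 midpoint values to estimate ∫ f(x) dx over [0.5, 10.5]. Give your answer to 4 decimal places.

154.8400

h = 2, n = 5.
h·[y(m₁) + y(m₂) + y(m₃) + y(m₄) + y(m₅)] = 2·(77.42) = 154.8400.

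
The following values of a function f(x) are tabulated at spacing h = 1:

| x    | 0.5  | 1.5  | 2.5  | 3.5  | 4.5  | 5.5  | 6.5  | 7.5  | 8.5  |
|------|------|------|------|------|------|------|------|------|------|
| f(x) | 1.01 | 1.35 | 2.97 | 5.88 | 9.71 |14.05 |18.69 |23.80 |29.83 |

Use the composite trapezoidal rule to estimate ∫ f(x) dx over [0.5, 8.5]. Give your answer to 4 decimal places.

h = 1, n = 8.
(h/2)·[y₀ + 2y₁ + 2y₂ + 2y₃ + 2y₄ + 2y₅ + 2y₆ + 2y₇ + y₈] = 0.5·(183.74) = 91.8700.

91.8700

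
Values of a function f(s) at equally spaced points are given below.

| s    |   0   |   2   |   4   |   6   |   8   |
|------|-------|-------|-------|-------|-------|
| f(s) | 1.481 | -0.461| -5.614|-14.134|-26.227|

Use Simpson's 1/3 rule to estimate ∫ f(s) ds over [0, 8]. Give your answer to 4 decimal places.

h = 2, n = 4.
(h/3)·[y₀ + 4y₁ + 2y₂ + 4y₃ + y₄] = 0.666667·(-94.354) = -62.9027.

-62.9027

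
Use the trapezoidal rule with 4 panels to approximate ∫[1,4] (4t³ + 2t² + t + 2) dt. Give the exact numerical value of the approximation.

319.5

h = (4 − 1)/4 = 0.75.
Nodes t₀,…,t₄ = 1, 1.75, 2.5, 3.25, 4.
f(t) = 4t³ + 2t² + t + 2: f₀=9, f₁=31.3125, f₂=79.5, f₃=163.6875, f₄=294.
(h/2)·[f₀ + 2f₁ + 2f₂ + 2f₃ + f₄] = 0.375·(852) = 319.5.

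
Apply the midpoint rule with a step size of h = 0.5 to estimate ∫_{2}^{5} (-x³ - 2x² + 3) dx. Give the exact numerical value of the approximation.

h = (5 − 2)/6 = 0.5.
Midpoints m₁,…,m₆ = 2.25, 2.75, 3.25, 3.75, 4.25, 4.75.
f(m₁)=-18.515625, f(m₂)=-32.921875, f(m₃)=-52.453125, f(m₄)=-77.859375, f(m₅)=-109.890625, f(m₆)=-149.296875.
h·[f(m₁) + f(m₂) + f(m₃) + f(m₄) + f(m₅) + f(m₆)] = 0.5·(-440.9375) = -220.46875.

-220.46875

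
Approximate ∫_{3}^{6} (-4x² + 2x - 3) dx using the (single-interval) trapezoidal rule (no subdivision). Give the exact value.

T = (b−a)/2 · [f(3) + f(6)] = 1.5·[(-33) + (-135)] = -252.

-252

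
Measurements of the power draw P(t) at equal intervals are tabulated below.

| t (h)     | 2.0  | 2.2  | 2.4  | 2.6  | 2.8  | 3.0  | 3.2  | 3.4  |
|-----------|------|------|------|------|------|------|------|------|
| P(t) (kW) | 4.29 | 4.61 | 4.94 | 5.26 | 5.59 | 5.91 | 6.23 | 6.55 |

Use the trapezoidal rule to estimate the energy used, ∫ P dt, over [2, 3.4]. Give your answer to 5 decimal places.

7.59200

h = 0.2, n = 7.
(h/2)·[y₀ + 2y₁ + 2y₂ + 2y₃ + 2y₄ + 2y₅ + 2y₆ + y₇] = 0.1·(75.92) = 7.59200.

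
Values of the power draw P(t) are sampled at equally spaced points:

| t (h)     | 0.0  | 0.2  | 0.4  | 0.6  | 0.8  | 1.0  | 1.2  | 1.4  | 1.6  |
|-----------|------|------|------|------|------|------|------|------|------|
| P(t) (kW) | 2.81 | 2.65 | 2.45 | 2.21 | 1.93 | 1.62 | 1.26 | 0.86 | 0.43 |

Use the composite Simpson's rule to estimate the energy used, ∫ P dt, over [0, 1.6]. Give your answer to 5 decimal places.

h = 0.2, n = 8.
(h/3)·[y₀ + 4y₁ + 2y₂ + 4y₃ + 2y₄ + 4y₅ + 2y₆ + 4y₇ + y₈] = 0.066667·(43.88) = 2.92533.

2.92533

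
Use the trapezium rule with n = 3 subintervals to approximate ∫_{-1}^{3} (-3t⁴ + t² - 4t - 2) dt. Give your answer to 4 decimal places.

h = (3 − (-1))/3 = 1.333333.
Nodes t₀,…,t₃ = -1, 0.333333, 1.666667, 3.
f(t) = -3t⁴ + t² - 4t - 2: f₀=0, f₁=-3.259259, f₂=-29.037037, f₃=-248.
(h/2)·[f₀ + 2f₁ + 2f₂ + f₃] = 0.666667·(-312.592593) = -208.3951.

-208.3951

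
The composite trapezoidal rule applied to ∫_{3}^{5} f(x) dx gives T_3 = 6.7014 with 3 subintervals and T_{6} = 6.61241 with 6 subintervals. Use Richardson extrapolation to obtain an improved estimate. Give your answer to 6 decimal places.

R = (4·T_{6} − T_3) / 3 = (4·6.61241 − 6.7014)/3 = (19.74824)/3 = 6.582747.

6.582747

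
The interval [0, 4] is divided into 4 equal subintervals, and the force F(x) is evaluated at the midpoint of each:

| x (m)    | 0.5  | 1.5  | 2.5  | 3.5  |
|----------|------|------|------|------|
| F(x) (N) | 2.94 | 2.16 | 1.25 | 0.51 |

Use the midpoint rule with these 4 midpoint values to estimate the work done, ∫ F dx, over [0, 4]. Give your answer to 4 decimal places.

h = 1, n = 4.
h·[y(m₁) + y(m₂) + y(m₃) + y(m₄)] = 1·(6.86) = 6.8600.

6.8600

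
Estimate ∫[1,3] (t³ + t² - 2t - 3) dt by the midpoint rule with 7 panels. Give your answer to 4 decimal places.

14.5714

h = (3 − 1)/7 = 0.285714.
Midpoints m₁,…,m₇ = 1.142857, 1.428571, 1.714286, 2, 2.285714, 2.571429, 2.857143.
f(m₁)=-2.486880, f(m₂)=-0.900875, f(m₃)=1.548105, f(m₄)=5, f(m₅)=9.594752, f(m₆)=15.472303, f(m₇)=22.772595.
h·[f(m₁) + f(m₂) + f(m₃) + f(m₄) + f(m₅) + f(m₆) + f(m₇)] = 0.285714·(51) = 14.5714.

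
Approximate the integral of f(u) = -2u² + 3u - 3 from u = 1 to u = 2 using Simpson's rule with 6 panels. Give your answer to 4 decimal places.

-3.1667

h = (2 − 1)/6 = 0.166667.
Nodes u₀,…,u₆ = 1, 1.166667, 1.333333, 1.5, 1.666667, 1.833333, 2.
f(u) = -2u² + 3u - 3: f₀=-2, f₁=-2.222222, f₂=-2.555556, f₃=-3, f₄=-3.555556, f₅=-4.222222, f₆=-5.
(h/3)·[f₀ + 4f₁ + 2f₂ + 4f₃ + 2f₄ + 4f₅ + f₆] = 0.055556·(-57) = -3.1667.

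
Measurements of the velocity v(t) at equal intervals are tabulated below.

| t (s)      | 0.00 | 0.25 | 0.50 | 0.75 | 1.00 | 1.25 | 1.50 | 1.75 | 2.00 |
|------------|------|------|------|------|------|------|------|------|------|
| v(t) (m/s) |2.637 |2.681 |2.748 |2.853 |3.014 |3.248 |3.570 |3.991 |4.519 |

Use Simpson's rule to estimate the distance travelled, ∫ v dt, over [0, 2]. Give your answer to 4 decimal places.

6.4093

h = 0.25, n = 8.
(h/3)·[y₀ + 4y₁ + 2y₂ + 4y₃ + 2y₄ + 4y₅ + 2y₆ + 4y₇ + y₈] = 0.083333·(76.912) = 6.4093.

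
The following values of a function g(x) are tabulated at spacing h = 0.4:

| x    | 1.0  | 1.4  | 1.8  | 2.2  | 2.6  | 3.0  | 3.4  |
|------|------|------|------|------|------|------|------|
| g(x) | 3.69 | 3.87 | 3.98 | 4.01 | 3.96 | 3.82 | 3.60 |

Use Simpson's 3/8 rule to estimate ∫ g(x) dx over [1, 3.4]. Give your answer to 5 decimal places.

h = 0.4, n = 6.
(3h/8)·[y₀ + 3y₁ + 3y₂ + 2y₃ + 3y₄ + 3y₅ + y₆] = 0.15·(62.20) = 9.33000.

9.33000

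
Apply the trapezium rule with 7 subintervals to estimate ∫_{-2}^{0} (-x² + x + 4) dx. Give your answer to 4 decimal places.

h = (0 − (-2))/7 = 0.285714.
Nodes x₀,…,x₇ = -2, -1.714286, -1.428571, -1.142857, -0.857143, -0.571429, -0.285714, 0.
f(x) = -x² + x + 4: f₀=-2, f₁=-0.653061, f₂=0.530612, f₃=1.551020, f₄=2.408163, f₅=3.102041, f₆=3.632653, f₇=4.
(h/2)·[f₀ + 2f₁ + 2f₂ + 2f₃ + 2f₄ + 2f₅ + 2f₆ + f₇] = 0.142857·(23.142857) = 3.3061.

3.3061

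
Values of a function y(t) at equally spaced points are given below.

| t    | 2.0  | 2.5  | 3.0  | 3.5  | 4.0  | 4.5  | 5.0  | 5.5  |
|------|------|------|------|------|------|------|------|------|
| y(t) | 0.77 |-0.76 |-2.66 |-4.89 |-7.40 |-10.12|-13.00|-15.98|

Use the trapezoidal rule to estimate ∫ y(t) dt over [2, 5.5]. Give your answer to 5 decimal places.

-23.21750

h = 0.5, n = 7.
(h/2)·[y₀ + 2y₁ + 2y₂ + 2y₃ + 2y₄ + 2y₅ + 2y₆ + y₇] = 0.25·(-92.87) = -23.21750.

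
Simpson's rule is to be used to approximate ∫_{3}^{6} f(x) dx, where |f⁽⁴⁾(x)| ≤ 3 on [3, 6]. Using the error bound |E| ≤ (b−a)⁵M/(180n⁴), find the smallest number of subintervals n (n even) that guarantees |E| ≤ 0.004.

6

Need 729/(180n⁴) ≤ 0.004.
n⁴ ≥ 729/(180·0.004) = 1012.5 ⇒ n ≥ 5.6409, so the smallest even n is 6. (n must be even for Simpson's rule.)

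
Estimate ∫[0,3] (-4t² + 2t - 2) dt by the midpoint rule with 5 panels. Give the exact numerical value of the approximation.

-32.64

h = (3 − 0)/5 = 0.6.
Midpoints m₁,…,m₅ = 0.3, 0.9, 1.5, 2.1, 2.7.
f(m₁)=-1.76, f(m₂)=-3.44, f(m₃)=-8, f(m₄)=-15.44, f(m₅)=-25.76.
h·[f(m₁) + f(m₂) + f(m₃) + f(m₄) + f(m₅)] = 0.6·(-54.4) = -32.64.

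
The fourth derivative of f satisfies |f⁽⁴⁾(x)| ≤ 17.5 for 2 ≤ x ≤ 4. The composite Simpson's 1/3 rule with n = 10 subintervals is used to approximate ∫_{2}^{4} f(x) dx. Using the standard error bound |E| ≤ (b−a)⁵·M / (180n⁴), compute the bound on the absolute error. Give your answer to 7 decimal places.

0.0003111

|E| ≤ (2)⁵·17.5 / (180·10⁴) = 560/1800000 = 0.0003111.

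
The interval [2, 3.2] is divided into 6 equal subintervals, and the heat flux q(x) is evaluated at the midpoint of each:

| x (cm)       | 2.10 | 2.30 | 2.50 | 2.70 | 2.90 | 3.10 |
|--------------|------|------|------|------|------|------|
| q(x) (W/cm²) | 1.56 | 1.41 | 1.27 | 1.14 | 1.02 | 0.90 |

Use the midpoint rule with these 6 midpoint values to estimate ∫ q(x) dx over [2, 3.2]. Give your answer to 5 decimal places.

1.46000

h = 0.2, n = 6.
h·[y(m₁) + y(m₂) + y(m₃) + y(m₄) + y(m₅) + y(m₆)] = 0.2·(7.30) = 1.46000.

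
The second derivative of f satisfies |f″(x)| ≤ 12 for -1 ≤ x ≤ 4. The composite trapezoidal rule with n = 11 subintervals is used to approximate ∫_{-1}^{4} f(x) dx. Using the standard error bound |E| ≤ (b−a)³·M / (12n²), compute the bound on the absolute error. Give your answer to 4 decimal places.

|E| ≤ (5)³·12 / (12·11²) = 1500/1452 = 1.0331.

1.0331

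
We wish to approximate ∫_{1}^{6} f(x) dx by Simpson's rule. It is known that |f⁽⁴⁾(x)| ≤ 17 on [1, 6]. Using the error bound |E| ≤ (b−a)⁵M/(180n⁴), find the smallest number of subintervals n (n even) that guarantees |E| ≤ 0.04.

Need 53125/(180n⁴) ≤ 0.04.
n⁴ ≥ 53125/(180·0.04) = 7378.47 ⇒ n ≥ 9.2681, so the smallest even n is 10. (n must be even for Simpson's rule.)

10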